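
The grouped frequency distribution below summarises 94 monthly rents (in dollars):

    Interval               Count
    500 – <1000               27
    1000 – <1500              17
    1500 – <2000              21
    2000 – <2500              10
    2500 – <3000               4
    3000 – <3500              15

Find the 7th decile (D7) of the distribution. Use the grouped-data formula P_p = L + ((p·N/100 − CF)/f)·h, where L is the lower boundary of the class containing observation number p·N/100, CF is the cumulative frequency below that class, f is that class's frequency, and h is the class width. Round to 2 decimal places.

2040.00

N = 94; target position k = 70/100 · 94 = 65.8.
Cumulative frequencies: 27, 44, 65, 75, 79, 94.
Observation 65.8 falls in the class 2000 – <2500.
L = 2000, CF = 65, f = 10, h = 500.
P70 = 2000 + ((65.8 − 65)/10)·500 = 2000 + 40 = 2040.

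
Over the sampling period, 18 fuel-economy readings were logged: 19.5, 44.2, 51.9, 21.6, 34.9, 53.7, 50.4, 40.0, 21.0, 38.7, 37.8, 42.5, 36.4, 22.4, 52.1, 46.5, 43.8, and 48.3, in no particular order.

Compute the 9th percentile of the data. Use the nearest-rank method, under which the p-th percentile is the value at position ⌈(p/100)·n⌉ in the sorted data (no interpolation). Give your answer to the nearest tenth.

21.0

Sorted: 19.5, 21.0, 21.6, 22.4, 34.9, 36.4, 37.8, 38.7, 40.0, 42.5, 43.8, 44.2, 46.5, 48.3, 50.4, 51.9, 52.1, 53.7.
n = 18.
Position = ⌈9/100 · 18⌉ = ⌈1.62⌉ = 2.
The value at rank 2 is 21.0.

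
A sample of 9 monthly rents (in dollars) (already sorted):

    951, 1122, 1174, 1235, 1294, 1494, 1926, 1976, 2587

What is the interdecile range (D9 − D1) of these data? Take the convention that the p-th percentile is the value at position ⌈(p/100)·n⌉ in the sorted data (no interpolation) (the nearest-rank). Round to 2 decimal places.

1636.00

n = 9.
P10: rank ⌈10/100·9⌉ = 1 → 951.
P90: rank ⌈90/100·9⌉ = 9 → 2587.
Difference: 2587 − 951 = 1636.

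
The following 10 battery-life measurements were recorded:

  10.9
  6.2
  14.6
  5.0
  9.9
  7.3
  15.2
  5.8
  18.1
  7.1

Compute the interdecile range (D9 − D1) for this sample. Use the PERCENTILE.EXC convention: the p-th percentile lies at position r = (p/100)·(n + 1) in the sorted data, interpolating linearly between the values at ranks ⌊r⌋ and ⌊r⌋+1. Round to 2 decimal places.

12.73

Sorted: 5.0, 5.8, 6.2, 7.1, 7.3, 9.9, 10.9, 14.6, 15.2, 18.1.
n = 10.
P10: r = 1.1; ranks 1–2 are 5.0, 5.8; interpolating gives 5.08.
P90: r = 9.9; ranks 9–10 are 15.2, 18.1; interpolating gives 17.81.
Difference: 17.81 − 5.08 = 12.73.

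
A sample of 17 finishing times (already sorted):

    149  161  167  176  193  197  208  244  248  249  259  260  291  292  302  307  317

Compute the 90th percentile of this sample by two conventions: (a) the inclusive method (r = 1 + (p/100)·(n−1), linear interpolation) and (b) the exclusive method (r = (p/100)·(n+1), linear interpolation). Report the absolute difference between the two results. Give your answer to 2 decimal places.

5.00

n = 17.
(a) r = 15.4; between ranks 15 (302) and 16 (307): 304.
(b) r = 16.2; between ranks 16 (307) and 17 (317): 309.
|304 − 309| = 5.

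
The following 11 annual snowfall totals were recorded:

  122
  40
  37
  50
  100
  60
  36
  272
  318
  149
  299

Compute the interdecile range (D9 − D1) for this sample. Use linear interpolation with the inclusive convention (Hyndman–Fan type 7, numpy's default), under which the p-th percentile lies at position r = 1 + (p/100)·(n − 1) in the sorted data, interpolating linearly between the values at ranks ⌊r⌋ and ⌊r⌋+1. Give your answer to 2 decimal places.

Sorted: 36, 37, 40, 50, 60, 100, 122, 149, 272, 299, 318.
n = 11.
P10: r = 2 (integer) → 37.
P90: r = 10 (integer) → 299.
Difference: 299 − 37 = 262.

262.00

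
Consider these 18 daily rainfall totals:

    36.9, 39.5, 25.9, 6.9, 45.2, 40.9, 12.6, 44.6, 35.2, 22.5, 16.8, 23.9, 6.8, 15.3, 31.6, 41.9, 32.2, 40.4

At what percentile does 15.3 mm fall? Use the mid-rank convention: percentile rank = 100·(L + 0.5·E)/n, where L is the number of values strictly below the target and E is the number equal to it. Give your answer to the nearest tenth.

Sorted: 6.8, 6.9, 12.6, 15.3, 16.8, 22.5, 23.9, 25.9, 31.6, 32.2, 35.2, 36.9, 39.5, 40.4, 40.9, 41.9, 44.6, 45.2.
Count below 15.3: L = 3; count equal: E = 1; n = 18.
Percentile rank = 100·(3 + 0.5·1)/18 = 100·3.5/18 = 19.44.

19.4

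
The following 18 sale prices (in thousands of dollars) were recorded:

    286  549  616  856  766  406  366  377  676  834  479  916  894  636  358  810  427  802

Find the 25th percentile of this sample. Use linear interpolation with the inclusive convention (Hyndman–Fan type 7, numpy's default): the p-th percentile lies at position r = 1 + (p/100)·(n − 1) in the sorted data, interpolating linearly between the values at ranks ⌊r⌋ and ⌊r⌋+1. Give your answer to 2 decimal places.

411.25

Sorted: 286, 358, 366, 377, 406, 427, 479, 549, 616, 636, 676, 766, 802, 810, 834, 856, 894, 916.
n = 18.
r = 1 + (25/100)·(18 − 1) = 1 + 4.25 = 5.25.
Rank 5 is 406 and rank 6 is 427.
Interpolate: 406 + 0.25·(427 − 406) = 406 + 0.25·21 = 411.25.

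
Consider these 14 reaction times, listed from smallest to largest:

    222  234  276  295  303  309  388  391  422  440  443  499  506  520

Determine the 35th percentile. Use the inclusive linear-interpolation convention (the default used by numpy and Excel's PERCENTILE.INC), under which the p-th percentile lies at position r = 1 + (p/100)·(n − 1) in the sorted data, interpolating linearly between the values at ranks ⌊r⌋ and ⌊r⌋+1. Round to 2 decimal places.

306.30

n = 14.
r = 1 + (35/100)·(14 − 1) = 1 + 4.55 = 5.55.
Rank 5 is 303 and rank 6 is 309.
Interpolate: 303 + 0.55·(309 − 303) = 303 + 0.55·6 = 306.3.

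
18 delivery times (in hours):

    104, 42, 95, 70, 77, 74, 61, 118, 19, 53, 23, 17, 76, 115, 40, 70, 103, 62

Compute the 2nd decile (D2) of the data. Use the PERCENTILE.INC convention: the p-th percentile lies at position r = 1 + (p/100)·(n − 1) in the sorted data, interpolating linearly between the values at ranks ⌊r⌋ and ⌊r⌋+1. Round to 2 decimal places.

40.80

Sorted: 17, 19, 23, 40, 42, 53, 61, 62, 70, 70, 74, 76, 77, 95, 103, 104, 115, 118.
n = 18.
r = 1 + (20/100)·(18 − 1) = 1 + 3.4 = 4.4.
Rank 4 is 40 and rank 5 is 42.
Interpolate: 40 + 0.4·(42 − 40) = 40 + 0.4·2 = 40.8.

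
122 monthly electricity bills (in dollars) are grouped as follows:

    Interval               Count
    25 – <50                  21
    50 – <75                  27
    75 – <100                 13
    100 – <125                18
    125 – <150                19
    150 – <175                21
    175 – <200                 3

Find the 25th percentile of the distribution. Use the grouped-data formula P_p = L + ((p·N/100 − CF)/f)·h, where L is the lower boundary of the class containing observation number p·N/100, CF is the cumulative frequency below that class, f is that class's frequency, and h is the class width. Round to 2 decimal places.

58.80

N = 122; target position k = 25/100 · 122 = 30.5.
Cumulative frequencies: 21, 48, 61, 79, 98, 119, 122.
Observation 30.5 falls in the class 50 – <75.
L = 50, CF = 21, f = 27, h = 25.
P25 = 50 + ((30.5 − 21)/27)·25 = 50 + 8.7963 = 58.7963.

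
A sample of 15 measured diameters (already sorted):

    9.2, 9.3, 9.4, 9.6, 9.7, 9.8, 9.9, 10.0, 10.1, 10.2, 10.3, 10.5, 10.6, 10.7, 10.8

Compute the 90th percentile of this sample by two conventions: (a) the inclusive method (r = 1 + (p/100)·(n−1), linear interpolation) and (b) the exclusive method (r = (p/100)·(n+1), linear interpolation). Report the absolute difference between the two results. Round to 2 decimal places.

n = 15.
(a) r = 13.6; between ranks 13 (10.6) and 14 (10.7): 10.66.
(b) r = 14.4; between ranks 14 (10.7) and 15 (10.8): 10.74.
|10.66 − 10.74| = 0.08.

0.08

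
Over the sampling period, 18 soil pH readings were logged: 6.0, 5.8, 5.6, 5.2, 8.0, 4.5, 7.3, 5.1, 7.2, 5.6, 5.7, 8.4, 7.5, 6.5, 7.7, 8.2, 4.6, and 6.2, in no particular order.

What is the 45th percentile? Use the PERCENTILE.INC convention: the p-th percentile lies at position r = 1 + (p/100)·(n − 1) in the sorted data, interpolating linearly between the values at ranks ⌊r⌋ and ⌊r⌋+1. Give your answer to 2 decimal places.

Sorted: 4.5, 4.6, 5.1, 5.2, 5.6, 5.6, 5.7, 5.8, 6.0, 6.2, 6.5, 7.2, 7.3, 7.5, 7.7, 8.0, 8.2, 8.4.
n = 18.
r = 1 + (45/100)·(18 − 1) = 1 + 7.65 = 8.65.
Rank 8 is 5.8 and rank 9 is 6.0.
Interpolate: 5.8 + 0.65·(6.0 − 5.8) = 5.8 + 0.65·0.2 = 5.93.

5.93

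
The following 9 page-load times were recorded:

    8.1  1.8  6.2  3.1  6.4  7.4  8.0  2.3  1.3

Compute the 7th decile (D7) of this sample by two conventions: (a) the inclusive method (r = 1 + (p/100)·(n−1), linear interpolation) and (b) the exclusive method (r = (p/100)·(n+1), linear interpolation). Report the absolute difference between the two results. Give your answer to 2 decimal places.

0.40

Sorted: 1.3, 1.8, 2.3, 3.1, 6.2, 6.4, 7.4, 8.0, 8.1.
n = 9.
(a) r = 6.6; between ranks 6 (6.4) and 7 (7.4): 7.
(b) r = 7 → value at rank 7 = 7.4.
|7 − 7.4| = 0.4.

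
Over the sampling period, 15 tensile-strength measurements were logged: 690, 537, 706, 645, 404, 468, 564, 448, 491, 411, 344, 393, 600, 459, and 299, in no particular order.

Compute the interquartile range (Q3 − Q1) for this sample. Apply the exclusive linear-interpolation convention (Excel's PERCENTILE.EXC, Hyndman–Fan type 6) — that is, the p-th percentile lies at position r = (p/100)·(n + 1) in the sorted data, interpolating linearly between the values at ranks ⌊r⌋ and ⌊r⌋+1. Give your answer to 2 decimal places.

Sorted: 299, 344, 393, 404, 411, 448, 459, 468, 491, 537, 564, 600, 645, 690, 706.
n = 15.
P25: r = 4 (integer) → 404.
P75: r = 12 (integer) → 600.
Difference: 600 − 404 = 196.

196.00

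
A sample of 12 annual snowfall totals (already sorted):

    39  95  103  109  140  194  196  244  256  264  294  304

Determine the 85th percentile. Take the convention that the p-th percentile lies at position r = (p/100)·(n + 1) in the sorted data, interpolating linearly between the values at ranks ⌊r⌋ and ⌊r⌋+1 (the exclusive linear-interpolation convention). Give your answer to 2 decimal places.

294.50

n = 12.
r = (85/100)·(12 + 1) = 11.05.
Rank 11 is 294 and rank 12 is 304.
Interpolate: 294 + 0.05·(304 − 294) = 294 + 0.05·10 = 294.5.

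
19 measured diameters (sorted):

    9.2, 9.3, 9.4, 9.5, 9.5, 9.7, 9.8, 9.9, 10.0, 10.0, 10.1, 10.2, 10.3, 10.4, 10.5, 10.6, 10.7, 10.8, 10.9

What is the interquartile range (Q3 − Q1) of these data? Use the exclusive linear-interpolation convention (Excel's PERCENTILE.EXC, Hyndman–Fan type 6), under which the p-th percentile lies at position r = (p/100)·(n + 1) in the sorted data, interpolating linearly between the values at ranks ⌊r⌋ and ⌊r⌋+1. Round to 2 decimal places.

1.00

n = 19.
P25: r = 5 (integer) → 9.5.
P75: r = 15 (integer) → 10.5.
Difference: 10.5 − 9.5 = 1.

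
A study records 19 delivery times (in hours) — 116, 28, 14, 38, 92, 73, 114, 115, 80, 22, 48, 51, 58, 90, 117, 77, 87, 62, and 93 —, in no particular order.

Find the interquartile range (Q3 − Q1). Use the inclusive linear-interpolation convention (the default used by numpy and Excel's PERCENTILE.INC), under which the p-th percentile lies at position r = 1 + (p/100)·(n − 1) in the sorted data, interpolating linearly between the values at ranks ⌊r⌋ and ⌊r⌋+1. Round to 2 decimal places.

43.00

Sorted: 14, 22, 28, 38, 48, 51, 58, 62, 73, 77, 80, 87, 90, 92, 93, 114, 115, 116, 117.
n = 19.
P25: r = 5.5; ranks 5–6 are 48, 51; interpolating gives 49.5.
P75: r = 14.5; ranks 14–15 are 92, 93; interpolating gives 92.5.
Difference: 92.5 − 49.5 = 43.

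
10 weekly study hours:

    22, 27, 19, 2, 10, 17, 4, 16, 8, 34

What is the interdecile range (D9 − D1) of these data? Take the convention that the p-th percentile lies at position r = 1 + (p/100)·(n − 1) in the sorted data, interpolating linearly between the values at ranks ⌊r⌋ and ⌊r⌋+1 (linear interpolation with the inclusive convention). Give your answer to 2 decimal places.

Sorted: 2, 4, 8, 10, 16, 17, 19, 22, 27, 34.
n = 10.
P10: r = 1.9; ranks 1–2 are 2, 4; interpolating gives 3.8.
P90: r = 9.1; ranks 9–10 are 27, 34; interpolating gives 27.7.
Difference: 27.7 − 3.8 = 23.9.

23.90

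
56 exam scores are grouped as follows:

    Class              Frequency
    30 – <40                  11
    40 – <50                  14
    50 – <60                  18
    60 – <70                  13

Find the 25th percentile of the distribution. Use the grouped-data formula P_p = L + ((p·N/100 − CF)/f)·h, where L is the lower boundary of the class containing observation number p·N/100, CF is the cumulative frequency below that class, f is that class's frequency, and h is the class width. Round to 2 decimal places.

N = 56; target position k = 25/100 · 56 = 14.
Cumulative frequencies: 11, 25, 43, 56.
Observation 14 falls in the class 40 – <50.
L = 40, CF = 11, f = 14, h = 10.
P25 = 40 + ((14 − 11)/14)·10 = 40 + 2.14286 = 42.1429.

42.14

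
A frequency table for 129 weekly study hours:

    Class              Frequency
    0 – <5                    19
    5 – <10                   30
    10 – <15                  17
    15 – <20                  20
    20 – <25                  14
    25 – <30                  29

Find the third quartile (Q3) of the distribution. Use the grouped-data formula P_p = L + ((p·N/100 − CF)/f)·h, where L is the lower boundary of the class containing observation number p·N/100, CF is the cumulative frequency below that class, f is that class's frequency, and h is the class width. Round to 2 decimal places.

N = 129; target position k = 75/100 · 129 = 96.75.
Cumulative frequencies: 19, 49, 66, 86, 100, 129.
Observation 96.75 falls in the class 20 – <25.
L = 20, CF = 86, f = 14, h = 5.
P75 = 20 + ((96.75 − 86)/14)·5 = 20 + 3.83929 = 23.8393.

23.84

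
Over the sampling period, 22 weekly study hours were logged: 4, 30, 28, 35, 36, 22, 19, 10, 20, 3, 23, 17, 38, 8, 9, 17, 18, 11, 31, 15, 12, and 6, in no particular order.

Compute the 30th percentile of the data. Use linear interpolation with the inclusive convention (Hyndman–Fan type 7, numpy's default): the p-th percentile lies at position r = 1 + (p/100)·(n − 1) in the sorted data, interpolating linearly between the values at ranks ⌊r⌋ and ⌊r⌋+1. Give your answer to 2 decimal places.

11.30

Sorted: 3, 4, 6, 8, 9, 10, 11, 12, 15, 17, 17, 18, 19, 20, 22, 23, 28, 30, 31, 35, 36, 38.
n = 22.
r = 1 + (30/100)·(22 − 1) = 1 + 6.3 = 7.3.
Rank 7 is 11 and rank 8 is 12.
Interpolate: 11 + 0.3·(12 − 11) = 11 + 0.3·1 = 11.3.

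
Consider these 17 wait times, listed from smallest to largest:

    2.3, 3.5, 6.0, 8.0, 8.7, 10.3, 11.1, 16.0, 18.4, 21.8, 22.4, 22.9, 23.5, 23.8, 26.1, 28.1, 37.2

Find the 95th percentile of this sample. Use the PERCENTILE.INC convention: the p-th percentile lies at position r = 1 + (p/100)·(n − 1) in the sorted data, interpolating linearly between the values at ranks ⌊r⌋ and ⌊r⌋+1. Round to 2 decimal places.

29.92

n = 17.
r = 1 + (95/100)·(17 − 1) = 1 + 15.2 = 16.2.
Rank 16 is 28.1 and rank 17 is 37.2.
Interpolate: 28.1 + 0.2·(37.2 − 28.1) = 28.1 + 0.2·9.1 = 29.92.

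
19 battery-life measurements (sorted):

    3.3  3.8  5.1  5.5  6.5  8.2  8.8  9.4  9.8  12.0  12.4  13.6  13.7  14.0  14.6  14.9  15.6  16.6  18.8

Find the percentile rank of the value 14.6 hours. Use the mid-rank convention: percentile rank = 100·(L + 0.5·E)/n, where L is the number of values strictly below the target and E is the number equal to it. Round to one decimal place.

76.3

Count below 14.6: L = 14; count equal: E = 1; n = 19.
Percentile rank = 100·(14 + 0.5·1)/19 = 100·14.5/19 = 76.32.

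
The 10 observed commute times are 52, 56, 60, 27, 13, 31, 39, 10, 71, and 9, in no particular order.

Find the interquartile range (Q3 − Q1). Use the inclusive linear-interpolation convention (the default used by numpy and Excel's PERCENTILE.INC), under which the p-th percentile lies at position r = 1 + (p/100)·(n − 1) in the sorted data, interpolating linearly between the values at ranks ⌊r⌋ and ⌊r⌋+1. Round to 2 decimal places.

Sorted: 9, 10, 13, 27, 31, 39, 52, 56, 60, 71.
n = 10.
P25: r = 3.25; ranks 3–4 are 13, 27; interpolating gives 16.5.
P75: r = 7.75; ranks 7–8 are 52, 56; interpolating gives 55.
Difference: 55 − 16.5 = 38.5.

38.50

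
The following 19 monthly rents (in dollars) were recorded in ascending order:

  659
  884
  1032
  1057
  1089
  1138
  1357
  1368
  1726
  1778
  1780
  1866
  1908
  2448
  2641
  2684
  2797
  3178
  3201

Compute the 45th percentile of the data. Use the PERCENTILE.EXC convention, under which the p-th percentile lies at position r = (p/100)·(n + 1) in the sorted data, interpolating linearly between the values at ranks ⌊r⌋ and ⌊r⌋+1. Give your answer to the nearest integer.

1726

n = 19.
r = (45/100)·(19 + 1) = 9.
r is an integer, so P45 is the value at rank 9: 1726.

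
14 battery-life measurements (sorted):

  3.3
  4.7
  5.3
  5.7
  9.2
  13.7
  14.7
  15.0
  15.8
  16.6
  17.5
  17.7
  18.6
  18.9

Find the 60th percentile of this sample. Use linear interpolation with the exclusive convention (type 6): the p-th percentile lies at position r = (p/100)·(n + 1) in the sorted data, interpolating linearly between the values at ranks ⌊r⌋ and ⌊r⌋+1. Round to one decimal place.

n = 14.
r = (60/100)·(14 + 1) = 9.
r is an integer, so P60 is the value at rank 9: 15.8.

15.8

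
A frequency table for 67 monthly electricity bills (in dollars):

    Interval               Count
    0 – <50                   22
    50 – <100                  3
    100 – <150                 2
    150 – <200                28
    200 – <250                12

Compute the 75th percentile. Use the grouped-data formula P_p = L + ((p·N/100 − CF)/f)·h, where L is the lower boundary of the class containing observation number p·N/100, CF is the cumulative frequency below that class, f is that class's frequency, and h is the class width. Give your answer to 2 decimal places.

N = 67; target position k = 75/100 · 67 = 50.25.
Cumulative frequencies: 22, 25, 27, 55, 67.
Observation 50.25 falls in the class 150 – <200.
L = 150, CF = 27, f = 28, h = 50.
P75 = 150 + ((50.25 − 27)/28)·50 = 150 + 41.5179 = 191.518.

191.52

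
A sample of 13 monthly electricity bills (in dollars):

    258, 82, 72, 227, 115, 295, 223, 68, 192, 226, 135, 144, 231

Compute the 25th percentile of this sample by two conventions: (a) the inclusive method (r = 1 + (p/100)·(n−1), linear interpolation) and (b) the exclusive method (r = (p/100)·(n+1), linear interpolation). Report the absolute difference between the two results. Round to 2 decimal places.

Sorted: 68, 72, 82, 115, 135, 144, 192, 223, 226, 227, 231, 258, 295.
n = 13.
(a) r = 4 → value at rank 4 = 115.
(b) r = 3.5; between ranks 3 (82) and 4 (115): 98.5.
|115 − 98.5| = 16.5.

16.50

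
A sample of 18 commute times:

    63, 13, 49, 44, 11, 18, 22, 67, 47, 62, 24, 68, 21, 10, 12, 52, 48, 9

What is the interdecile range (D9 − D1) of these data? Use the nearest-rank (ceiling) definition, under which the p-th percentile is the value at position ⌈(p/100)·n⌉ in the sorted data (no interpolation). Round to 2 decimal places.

57.00

Sorted: 9, 10, 11, 12, 13, 18, 21, 22, 24, 44, 47, 48, 49, 52, 62, 63, 67, 68.
n = 18.
P10: rank ⌈10/100·18⌉ = 2 → 10.
P90: rank ⌈90/100·18⌉ = 17 → 67.
Difference: 67 − 10 = 57.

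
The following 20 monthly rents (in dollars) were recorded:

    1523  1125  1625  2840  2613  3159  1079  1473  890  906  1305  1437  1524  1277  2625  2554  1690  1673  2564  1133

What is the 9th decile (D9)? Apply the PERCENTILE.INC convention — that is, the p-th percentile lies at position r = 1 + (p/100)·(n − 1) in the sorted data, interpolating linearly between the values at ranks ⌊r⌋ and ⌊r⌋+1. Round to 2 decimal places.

2646.50

Sorted: 890, 906, 1079, 1125, 1133, 1277, 1305, 1437, 1473, 1523, 1524, 1625, 1673, 1690, 2554, 2564, 2613, 2625, 2840, 3159.
n = 20.
r = 1 + (90/100)·(20 − 1) = 1 + 17.1 = 18.1.
Rank 18 is 2625 and rank 19 is 2840.
Interpolate: 2625 + 0.1·(2840 − 2625) = 2625 + 0.1·215 = 2646.5.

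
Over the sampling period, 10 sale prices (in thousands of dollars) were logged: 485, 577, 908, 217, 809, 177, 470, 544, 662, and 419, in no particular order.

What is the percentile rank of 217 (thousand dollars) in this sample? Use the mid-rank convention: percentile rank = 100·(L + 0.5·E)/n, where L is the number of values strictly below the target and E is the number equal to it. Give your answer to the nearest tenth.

15.0

Sorted: 177, 217, 419, 470, 485, 544, 577, 662, 809, 908.
Count below 217: L = 1; count equal: E = 1; n = 10.
Percentile rank = 100·(1 + 0.5·1)/10 = 100·1.5/10 = 15.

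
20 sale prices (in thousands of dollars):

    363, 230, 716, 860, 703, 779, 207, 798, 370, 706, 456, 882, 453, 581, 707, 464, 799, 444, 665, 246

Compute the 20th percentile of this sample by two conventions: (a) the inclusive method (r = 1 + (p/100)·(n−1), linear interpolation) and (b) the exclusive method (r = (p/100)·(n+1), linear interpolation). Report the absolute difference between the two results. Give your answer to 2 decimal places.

Sorted: 207, 230, 246, 363, 370, 444, 453, 456, 464, 581, 665, 703, 706, 707, 716, 779, 798, 799, 860, 882.
n = 20.
(a) r = 4.8; between ranks 4 (363) and 5 (370): 368.6.
(b) r = 4.2; between ranks 4 (363) and 5 (370): 364.4.
|368.6 − 364.4| = 4.2.

4.20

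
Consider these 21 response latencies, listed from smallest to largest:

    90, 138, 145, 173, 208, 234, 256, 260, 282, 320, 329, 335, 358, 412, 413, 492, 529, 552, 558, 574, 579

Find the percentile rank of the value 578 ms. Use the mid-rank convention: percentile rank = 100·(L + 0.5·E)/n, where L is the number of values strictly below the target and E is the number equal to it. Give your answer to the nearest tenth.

Count below 578: L = 20; count equal: E = 0; n = 21.
Percentile rank = 100·(20 + 0.5·0)/21 = 100·20/21 = 95.24.

95.2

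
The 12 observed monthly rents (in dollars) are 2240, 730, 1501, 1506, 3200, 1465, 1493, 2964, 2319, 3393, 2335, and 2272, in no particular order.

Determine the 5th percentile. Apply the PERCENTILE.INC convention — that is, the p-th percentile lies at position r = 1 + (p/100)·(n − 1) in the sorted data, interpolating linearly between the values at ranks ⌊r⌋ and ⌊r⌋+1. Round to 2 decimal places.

1134.25

Sorted: 730, 1465, 1493, 1501, 1506, 2240, 2272, 2319, 2335, 2964, 3200, 3393.
n = 12.
r = 1 + (5/100)·(12 − 1) = 1 + 0.55 = 1.55.
Rank 1 is 730 and rank 2 is 1465.
Interpolate: 730 + 0.55·(1465 − 730) = 730 + 0.55·735 = 1134.25.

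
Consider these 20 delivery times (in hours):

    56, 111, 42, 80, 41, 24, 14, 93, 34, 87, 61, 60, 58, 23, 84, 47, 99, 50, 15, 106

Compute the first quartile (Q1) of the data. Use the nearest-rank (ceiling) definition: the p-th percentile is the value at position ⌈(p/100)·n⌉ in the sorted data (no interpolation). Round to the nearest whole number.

Sorted: 14, 15, 23, 24, 34, 41, 42, 47, 50, 56, 58, 60, 61, 80, 84, 87, 93, 99, 106, 111.
n = 20.
Position = ⌈25/100 · 20⌉ = ⌈5⌉ = 5.
The value at rank 5 is 34.

34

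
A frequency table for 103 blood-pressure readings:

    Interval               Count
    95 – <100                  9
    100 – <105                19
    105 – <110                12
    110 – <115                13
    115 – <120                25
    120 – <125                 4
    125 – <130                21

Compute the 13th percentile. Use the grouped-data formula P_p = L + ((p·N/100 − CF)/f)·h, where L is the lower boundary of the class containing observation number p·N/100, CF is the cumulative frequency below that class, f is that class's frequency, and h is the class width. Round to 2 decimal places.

101.16

N = 103; target position k = 13/100 · 103 = 13.39.
Cumulative frequencies: 9, 28, 40, 53, 78, 82, 103.
Observation 13.39 falls in the class 100 – <105.
L = 100, CF = 9, f = 19, h = 5.
P13 = 100 + ((13.39 − 9)/19)·5 = 100 + 1.15526 = 101.155.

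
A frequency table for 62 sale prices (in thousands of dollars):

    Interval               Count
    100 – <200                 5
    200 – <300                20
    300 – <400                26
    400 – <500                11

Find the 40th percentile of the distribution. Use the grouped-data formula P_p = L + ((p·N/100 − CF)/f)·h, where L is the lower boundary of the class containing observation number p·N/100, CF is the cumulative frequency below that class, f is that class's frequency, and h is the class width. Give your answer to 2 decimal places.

299.00

N = 62; target position k = 40/100 · 62 = 24.8.
Cumulative frequencies: 5, 25, 51, 62.
Observation 24.8 falls in the class 200 – <300.
L = 200, CF = 5, f = 20, h = 100.
P40 = 200 + ((24.8 − 5)/20)·100 = 200 + 99 = 299.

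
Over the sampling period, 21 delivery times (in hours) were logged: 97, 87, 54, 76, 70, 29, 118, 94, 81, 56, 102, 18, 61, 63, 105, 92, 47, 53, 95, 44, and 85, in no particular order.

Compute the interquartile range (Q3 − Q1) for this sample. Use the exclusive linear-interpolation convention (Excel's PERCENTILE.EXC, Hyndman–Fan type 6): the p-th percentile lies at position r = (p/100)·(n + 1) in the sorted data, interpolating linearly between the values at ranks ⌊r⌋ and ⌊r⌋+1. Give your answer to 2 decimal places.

41.00

Sorted: 18, 29, 44, 47, 53, 54, 56, 61, 63, 70, 76, 81, 85, 87, 92, 94, 95, 97, 102, 105, 118.
n = 21.
P25: r = 5.5; ranks 5–6 are 53, 54; interpolating gives 53.5.
P75: r = 16.5; ranks 16–17 are 94, 95; interpolating gives 94.5.
Difference: 94.5 − 53.5 = 41.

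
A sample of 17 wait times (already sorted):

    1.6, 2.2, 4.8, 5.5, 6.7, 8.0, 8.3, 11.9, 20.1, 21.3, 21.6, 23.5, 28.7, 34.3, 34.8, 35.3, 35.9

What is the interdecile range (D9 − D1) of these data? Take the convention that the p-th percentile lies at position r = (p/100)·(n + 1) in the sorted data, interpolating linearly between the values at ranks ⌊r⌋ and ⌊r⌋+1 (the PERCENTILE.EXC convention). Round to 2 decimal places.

33.34

n = 17.
P10: r = 1.8; ranks 1–2 are 1.6, 2.2; interpolating gives 2.08.
P90: r = 16.2; ranks 16–17 are 35.3, 35.9; interpolating gives 35.42.
Difference: 35.42 − 2.08 = 33.34.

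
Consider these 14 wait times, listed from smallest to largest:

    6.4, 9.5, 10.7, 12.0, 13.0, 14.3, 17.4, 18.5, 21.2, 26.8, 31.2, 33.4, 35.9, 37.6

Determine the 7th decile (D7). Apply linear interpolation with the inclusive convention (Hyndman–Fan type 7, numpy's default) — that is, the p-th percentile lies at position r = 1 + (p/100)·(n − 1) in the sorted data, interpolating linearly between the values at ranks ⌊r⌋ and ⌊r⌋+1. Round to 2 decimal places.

n = 14.
r = 1 + (70/100)·(14 − 1) = 1 + 9.1 = 10.1.
Rank 10 is 26.8 and rank 11 is 31.2.
Interpolate: 26.8 + 0.1·(31.2 − 26.8) = 26.8 + 0.1·4.4 = 27.24.

27.24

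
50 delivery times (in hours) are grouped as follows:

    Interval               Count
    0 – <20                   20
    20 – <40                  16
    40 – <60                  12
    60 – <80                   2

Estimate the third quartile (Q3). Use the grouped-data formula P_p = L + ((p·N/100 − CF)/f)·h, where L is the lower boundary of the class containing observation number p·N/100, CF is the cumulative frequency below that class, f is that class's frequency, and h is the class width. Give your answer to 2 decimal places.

42.50

N = 50; target position k = 75/100 · 50 = 37.5.
Cumulative frequencies: 20, 36, 48, 50.
Observation 37.5 falls in the class 40 – <60.
L = 40, CF = 36, f = 12, h = 20.
P75 = 40 + ((37.5 − 36)/12)·20 = 40 + 2.5 = 42.5.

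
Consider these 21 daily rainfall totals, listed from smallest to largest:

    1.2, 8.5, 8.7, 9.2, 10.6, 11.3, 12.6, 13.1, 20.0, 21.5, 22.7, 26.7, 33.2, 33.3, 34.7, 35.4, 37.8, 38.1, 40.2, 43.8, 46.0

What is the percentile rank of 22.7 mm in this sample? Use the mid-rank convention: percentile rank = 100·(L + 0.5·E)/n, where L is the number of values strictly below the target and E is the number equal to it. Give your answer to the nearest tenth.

Count below 22.7: L = 10; count equal: E = 1; n = 21.
Percentile rank = 100·(10 + 0.5·1)/21 = 100·10.5/21 = 50.

50.0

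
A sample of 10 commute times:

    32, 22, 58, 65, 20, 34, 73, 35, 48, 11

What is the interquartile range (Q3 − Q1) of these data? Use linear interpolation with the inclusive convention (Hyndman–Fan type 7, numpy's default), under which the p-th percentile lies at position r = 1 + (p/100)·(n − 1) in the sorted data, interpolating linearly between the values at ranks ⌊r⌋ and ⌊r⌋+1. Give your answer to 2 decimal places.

31.00

Sorted: 11, 20, 22, 32, 34, 35, 48, 58, 65, 73.
n = 10.
P25: r = 3.25; ranks 3–4 are 22, 32; interpolating gives 24.5.
P75: r = 7.75; ranks 7–8 are 48, 58; interpolating gives 55.5.
Difference: 55.5 − 24.5 = 31.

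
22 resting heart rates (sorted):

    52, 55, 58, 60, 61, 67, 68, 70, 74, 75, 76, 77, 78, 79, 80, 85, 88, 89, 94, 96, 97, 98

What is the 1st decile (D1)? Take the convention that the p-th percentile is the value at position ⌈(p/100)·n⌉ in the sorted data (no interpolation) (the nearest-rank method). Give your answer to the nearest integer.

n = 22.
Position = ⌈10/100 · 22⌉ = ⌈2.2⌉ = 3.
The value at rank 3 is 58.

58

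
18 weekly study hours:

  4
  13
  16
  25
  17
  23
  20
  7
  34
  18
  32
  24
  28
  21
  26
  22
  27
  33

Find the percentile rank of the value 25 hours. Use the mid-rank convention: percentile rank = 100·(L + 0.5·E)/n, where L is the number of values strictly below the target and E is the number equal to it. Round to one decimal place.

63.9

Sorted: 4, 7, 13, 16, 17, 18, 20, 21, 22, 23, 24, 25, 26, 27, 28, 32, 33, 34.
Count below 25: L = 11; count equal: E = 1; n = 18.
Percentile rank = 100·(11 + 0.5·1)/18 = 100·11.5/18 = 63.89.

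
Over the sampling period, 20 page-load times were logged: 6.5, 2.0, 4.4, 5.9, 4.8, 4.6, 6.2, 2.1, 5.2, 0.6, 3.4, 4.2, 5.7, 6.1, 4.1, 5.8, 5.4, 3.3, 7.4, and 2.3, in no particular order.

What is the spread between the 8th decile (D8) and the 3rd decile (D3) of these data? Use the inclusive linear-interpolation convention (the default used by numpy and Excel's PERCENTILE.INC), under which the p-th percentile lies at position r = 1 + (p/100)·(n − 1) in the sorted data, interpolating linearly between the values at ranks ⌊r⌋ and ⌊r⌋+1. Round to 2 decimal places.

Sorted: 0.6, 2.0, 2.1, 2.3, 3.3, 3.4, 4.1, 4.2, 4.4, 4.6, 4.8, 5.2, 5.4, 5.7, 5.8, 5.9, 6.1, 6.2, 6.5, 7.4.
n = 20.
P30: r = 6.7; ranks 6–7 are 3.4, 4.1; interpolating gives 3.89.
P80: r = 16.2; ranks 16–17 are 5.9, 6.1; interpolating gives 5.94.
Difference: 5.94 − 3.89 = 2.05.

2.05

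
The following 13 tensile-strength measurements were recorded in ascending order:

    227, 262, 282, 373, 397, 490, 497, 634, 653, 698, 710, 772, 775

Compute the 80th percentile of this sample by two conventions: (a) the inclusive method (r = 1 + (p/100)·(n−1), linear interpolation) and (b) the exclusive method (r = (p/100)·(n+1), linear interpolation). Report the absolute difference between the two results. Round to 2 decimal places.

17.20

n = 13.
(a) r = 10.6; between ranks 10 (698) and 11 (710): 705.2.
(b) r = 11.2; between ranks 11 (710) and 12 (772): 722.4.
|705.2 − 722.4| = 17.2.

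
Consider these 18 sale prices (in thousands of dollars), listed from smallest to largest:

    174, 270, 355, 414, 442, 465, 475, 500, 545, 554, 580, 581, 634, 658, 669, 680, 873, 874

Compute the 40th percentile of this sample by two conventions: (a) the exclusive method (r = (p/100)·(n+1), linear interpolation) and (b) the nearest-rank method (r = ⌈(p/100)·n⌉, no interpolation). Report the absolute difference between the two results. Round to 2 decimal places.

10.00

n = 18.
(a) r = 7.6; between ranks 7 (475) and 8 (500): 490.
(b) the nearest-rank method: rank 8 → 500.
|490 − 500| = 10.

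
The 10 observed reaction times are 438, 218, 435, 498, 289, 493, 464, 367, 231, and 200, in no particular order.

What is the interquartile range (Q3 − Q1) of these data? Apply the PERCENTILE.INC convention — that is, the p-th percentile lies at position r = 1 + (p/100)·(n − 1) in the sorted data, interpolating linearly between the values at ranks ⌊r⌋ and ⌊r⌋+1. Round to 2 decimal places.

Sorted: 200, 218, 231, 289, 367, 435, 438, 464, 493, 498.
n = 10.
P25: r = 3.25; ranks 3–4 are 231, 289; interpolating gives 245.5.
P75: r = 7.75; ranks 7–8 are 438, 464; interpolating gives 457.5.
Difference: 457.5 − 245.5 = 212.

212.00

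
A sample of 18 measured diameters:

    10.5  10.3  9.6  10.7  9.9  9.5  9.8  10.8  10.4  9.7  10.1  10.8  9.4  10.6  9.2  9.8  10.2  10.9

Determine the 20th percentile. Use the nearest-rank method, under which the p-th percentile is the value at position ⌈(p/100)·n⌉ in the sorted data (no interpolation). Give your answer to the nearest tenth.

9.6

Sorted: 9.2, 9.4, 9.5, 9.6, 9.7, 9.8, 9.8, 9.9, 10.1, 10.2, 10.3, 10.4, 10.5, 10.6, 10.7, 10.8, 10.8, 10.9.
n = 18.
Position = ⌈20/100 · 18⌉ = ⌈3.6⌉ = 4.
The value at rank 4 is 9.6.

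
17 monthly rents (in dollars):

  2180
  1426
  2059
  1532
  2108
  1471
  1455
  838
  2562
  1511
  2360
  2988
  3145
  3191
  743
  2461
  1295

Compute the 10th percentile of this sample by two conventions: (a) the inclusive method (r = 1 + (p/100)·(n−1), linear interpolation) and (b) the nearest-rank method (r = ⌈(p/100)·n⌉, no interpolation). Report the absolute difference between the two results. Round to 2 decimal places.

Sorted: 743, 838, 1295, 1426, 1455, 1471, 1511, 1532, 2059, 2108, 2180, 2360, 2461, 2562, 2988, 3145, 3191.
n = 17.
(a) r = 2.6; between ranks 2 (838) and 3 (1295): 1112.2.
(b) the nearest-rank method: rank 2 → 838.
|1112.2 − 838| = 274.2.

274.20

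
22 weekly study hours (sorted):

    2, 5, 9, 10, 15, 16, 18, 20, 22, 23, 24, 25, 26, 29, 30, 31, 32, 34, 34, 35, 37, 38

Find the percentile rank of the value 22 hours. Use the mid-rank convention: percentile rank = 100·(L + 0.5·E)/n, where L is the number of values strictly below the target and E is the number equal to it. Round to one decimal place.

38.6

Count below 22: L = 8; count equal: E = 1; n = 22.
Percentile rank = 100·(8 + 0.5·1)/22 = 100·8.5/22 = 38.64.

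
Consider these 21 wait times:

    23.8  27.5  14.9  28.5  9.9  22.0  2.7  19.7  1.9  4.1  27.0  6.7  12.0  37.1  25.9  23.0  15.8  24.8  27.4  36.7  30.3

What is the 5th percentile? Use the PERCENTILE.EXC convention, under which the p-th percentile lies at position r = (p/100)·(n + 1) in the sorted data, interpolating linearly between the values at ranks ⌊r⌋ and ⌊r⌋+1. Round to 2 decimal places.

1.98

Sorted: 1.9, 2.7, 4.1, 6.7, 9.9, 12.0, 14.9, 15.8, 19.7, 22.0, 23.0, 23.8, 24.8, 25.9, 27.0, 27.4, 27.5, 28.5, 30.3, 36.7, 37.1.
n = 21.
r = (5/100)·(21 + 1) = 1.1.
Rank 1 is 1.9 and rank 2 is 2.7.
Interpolate: 1.9 + 0.1·(2.7 − 1.9) = 1.9 + 0.1·0.8 = 1.98.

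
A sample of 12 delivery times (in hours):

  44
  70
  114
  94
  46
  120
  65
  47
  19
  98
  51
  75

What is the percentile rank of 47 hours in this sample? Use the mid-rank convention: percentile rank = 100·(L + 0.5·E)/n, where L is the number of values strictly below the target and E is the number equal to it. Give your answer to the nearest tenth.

29.2

Sorted: 19, 44, 46, 47, 51, 65, 70, 75, 94, 98, 114, 120.
Count below 47: L = 3; count equal: E = 1; n = 12.
Percentile rank = 100·(3 + 0.5·1)/12 = 100·3.5/12 = 29.17.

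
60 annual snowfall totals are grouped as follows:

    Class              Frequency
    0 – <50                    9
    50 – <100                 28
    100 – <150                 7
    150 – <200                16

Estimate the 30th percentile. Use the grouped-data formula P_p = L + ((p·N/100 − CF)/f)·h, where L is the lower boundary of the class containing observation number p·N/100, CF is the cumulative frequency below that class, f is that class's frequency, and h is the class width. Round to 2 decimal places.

66.07

N = 60; target position k = 30/100 · 60 = 18.
Cumulative frequencies: 9, 37, 44, 60.
Observation 18 falls in the class 50 – <100.
L = 50, CF = 9, f = 28, h = 50.
P30 = 50 + ((18 − 9)/28)·50 = 50 + 16.0714 = 66.0714.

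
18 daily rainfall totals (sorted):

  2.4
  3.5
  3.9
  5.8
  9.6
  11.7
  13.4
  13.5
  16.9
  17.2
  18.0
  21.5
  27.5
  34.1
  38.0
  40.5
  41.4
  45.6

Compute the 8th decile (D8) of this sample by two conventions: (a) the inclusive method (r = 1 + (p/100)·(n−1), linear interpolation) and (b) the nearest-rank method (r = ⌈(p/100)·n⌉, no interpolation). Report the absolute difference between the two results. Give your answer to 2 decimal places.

n = 18.
(a) r = 14.6; between ranks 14 (34.1) and 15 (38.0): 36.44.
(b) the nearest-rank method: rank 15 → 38.
|36.44 − 38| = 1.56.

1.56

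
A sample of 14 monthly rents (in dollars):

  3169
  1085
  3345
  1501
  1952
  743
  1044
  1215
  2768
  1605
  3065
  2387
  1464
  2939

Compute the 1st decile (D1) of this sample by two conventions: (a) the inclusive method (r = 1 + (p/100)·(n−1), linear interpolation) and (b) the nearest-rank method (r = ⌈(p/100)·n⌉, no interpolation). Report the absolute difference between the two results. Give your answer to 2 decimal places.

12.30

Sorted: 743, 1044, 1085, 1215, 1464, 1501, 1605, 1952, 2387, 2768, 2939, 3065, 3169, 3345.
n = 14.
(a) r = 2.3; between ranks 2 (1044) and 3 (1085): 1056.3.
(b) the nearest-rank method: rank 2 → 1044.
|1056.3 − 1044| = 12.3.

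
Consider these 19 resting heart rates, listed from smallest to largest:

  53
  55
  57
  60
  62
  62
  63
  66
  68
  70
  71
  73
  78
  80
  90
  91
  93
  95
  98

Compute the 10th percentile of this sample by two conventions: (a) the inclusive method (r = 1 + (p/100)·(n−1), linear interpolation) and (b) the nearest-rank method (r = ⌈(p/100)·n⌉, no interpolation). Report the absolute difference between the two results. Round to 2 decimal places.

n = 19.
(a) r = 2.8; between ranks 2 (55) and 3 (57): 56.6.
(b) the nearest-rank method: rank 2 → 55.
|56.6 − 55| = 1.6.

1.60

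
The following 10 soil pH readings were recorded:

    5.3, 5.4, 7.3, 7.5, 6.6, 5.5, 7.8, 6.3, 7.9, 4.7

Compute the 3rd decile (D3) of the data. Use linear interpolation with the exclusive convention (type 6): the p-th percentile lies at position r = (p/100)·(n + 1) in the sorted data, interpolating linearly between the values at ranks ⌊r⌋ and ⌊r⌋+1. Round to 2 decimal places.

Sorted: 4.7, 5.3, 5.4, 5.5, 6.3, 6.6, 7.3, 7.5, 7.8, 7.9.
n = 10.
r = (30/100)·(10 + 1) = 3.3.
Rank 3 is 5.4 and rank 4 is 5.5.
Interpolate: 5.4 + 0.3·(5.5 − 5.4) = 5.4 + 0.3·0.1 = 5.43.

5.43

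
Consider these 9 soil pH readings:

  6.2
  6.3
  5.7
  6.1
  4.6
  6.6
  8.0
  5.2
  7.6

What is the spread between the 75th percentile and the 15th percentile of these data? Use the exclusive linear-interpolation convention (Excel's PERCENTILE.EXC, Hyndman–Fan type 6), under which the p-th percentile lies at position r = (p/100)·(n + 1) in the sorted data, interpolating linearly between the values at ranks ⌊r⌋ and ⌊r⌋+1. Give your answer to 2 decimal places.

2.20

Sorted: 4.6, 5.2, 5.7, 6.1, 6.2, 6.3, 6.6, 7.6, 8.0.
n = 9.
P15: r = 1.5; ranks 1–2 are 4.6, 5.2; interpolating gives 4.9.
P75: r = 7.5; ranks 7–8 are 6.6, 7.6; interpolating gives 7.1.
Difference: 7.1 − 4.9 = 2.2.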